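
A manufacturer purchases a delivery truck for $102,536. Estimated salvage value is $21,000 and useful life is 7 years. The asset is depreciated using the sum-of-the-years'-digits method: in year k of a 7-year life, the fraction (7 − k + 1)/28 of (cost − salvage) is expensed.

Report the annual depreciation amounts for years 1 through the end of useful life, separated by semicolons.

$20,384; $17,472; $14,560; $11,648; $8,736; $5,824; $2,912

Depreciable base = $102,536 − $21,000 = $81,536.
Sum of the years' digits = 7+6+5+4+3+2+1 = 28.
Year 1: $81,536 × 7/28 = $20,384. Book value $82,152.
Year 2: $81,536 × 6/28 = $17,472. Book value $64,680.
Year 3: $81,536 × 5/28 = $14,560. Book value $50,120.
Year 4: $81,536 × 4/28 = $11,648. Book value $38,472.
Year 5: $81,536 × 3/28 = $8,736. Book value $29,736.
Year 6: $81,536 × 2/28 = $5,824. Book value $23,912.
Year 7: $81,536 × 1/28 = $2,912. Book value $21,000.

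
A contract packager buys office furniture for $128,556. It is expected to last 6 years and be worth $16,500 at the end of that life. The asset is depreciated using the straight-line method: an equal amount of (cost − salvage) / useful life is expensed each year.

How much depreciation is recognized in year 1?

$18,676

Depreciable base = $128,556 − $16,500 = $112,056.
Annual expense = $112,056 / 6 = $18,676.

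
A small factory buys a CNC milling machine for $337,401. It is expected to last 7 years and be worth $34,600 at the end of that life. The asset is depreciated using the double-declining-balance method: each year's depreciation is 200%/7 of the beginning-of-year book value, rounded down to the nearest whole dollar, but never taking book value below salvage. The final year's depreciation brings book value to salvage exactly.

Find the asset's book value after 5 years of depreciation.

$62,735

Depreciable base = $337,401 − $34,600 = $302,801.
Year 1: ⌊$337,401 × 200%/7⌋ = $96,400. Book value $241,001.
Year 2: ⌊$241,001 × 200%/7⌋ = $68,857. Book value $172,144.
Year 3: ⌊$172,144 × 200%/7⌋ = $49,184. Book value $122,960.
Year 4: ⌊$122,960 × 200%/7⌋ = $35,131. Book value $87,829.
Year 5: ⌊$87,829 × 200%/7⌋ = $25,094. Book value $62,735.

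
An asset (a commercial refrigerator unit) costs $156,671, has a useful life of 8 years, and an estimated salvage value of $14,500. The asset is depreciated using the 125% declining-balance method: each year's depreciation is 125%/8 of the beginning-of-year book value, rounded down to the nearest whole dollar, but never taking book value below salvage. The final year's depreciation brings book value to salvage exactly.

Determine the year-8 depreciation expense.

$33,199

Depreciable base = $156,671 − $14,500 = $142,171.
Year 1: ⌊$156,671 × 125%/8⌋ = $24,479. Book value $132,192.
Year 2: ⌊$132,192 × 125%/8⌋ = $20,655. Book value $111,537.
Year 3: ⌊$111,537 × 125%/8⌋ = $17,427. Book value $94,110.
Year 4: ⌊$94,110 × 125%/8⌋ = $14,704. Book value $79,406.
Year 5: ⌊$79,406 × 125%/8⌋ = $12,407. Book value $66,999.
Year 6: ⌊$66,999 × 125%/8⌋ = $10,468. Book value $56,531.
Year 7: ⌊$56,531 × 125%/8⌋ = $8,832. Book value $47,699.
Year 8 (final): $47,699 − $14,500 = $33,199. Book value $14,500.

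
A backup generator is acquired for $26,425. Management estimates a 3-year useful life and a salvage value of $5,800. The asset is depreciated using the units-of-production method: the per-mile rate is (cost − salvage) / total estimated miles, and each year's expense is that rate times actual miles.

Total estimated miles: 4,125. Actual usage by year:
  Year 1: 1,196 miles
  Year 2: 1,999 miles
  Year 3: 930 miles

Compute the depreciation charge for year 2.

$9,995

Depreciable base = $26,425 − $5,800 = $20,625.
Rate = $20,625 / 4,125 miles = $5 per mile.
Year 1: 1,196 × $5 = $5,980. Book value $20,445.
Year 2: 1,999 × $5 = $9,995. Book value $10,450.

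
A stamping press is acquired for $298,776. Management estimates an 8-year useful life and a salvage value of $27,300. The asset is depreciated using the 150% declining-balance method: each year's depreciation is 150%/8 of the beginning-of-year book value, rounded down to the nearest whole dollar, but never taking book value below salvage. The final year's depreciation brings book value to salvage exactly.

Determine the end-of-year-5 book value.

Depreciable base = $298,776 − $27,300 = $271,476.
Year 1: ⌊$298,776 × 150%/8⌋ = $56,020. Book value $242,756.
Year 2: ⌊$242,756 × 150%/8⌋ = $45,516. Book value $197,240.
Year 3: ⌊$197,240 × 150%/8⌋ = $36,982. Book value $160,258.
Year 4: ⌊$160,258 × 150%/8⌋ = $30,048. Book value $130,210.
Year 5: ⌊$130,210 × 150%/8⌋ = $24,414. Book value $105,796.

$105,796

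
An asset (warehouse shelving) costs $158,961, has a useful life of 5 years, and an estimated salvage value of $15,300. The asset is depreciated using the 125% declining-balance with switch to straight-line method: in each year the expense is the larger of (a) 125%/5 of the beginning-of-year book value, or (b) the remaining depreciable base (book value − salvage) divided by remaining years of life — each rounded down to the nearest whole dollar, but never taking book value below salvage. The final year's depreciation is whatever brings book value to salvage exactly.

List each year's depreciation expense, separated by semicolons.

Depreciable base = $158,961 − $15,300 = $143,661.
Year 1: DB = ⌊$158,961 × 125%/5⌋ = $39,740; SL = ⌊$143,661/5⌋ = $28,732 → take DB $39,740. Book value $119,221.
Year 2: DB = ⌊$119,221 × 125%/5⌋ = $29,805; SL = ⌊$103,921/4⌋ = $25,980 → take DB $29,805. Book value $89,416.
Year 3: DB = ⌊$89,416 × 125%/5⌋ = $22,354; SL = ⌊$74,116/3⌋ = $24,705 → take SL $24,705. Book value $64,711.
Year 4: DB = ⌊$64,711 × 125%/5⌋ = $16,177; SL = ⌊$49,411/2⌋ = $24,705 → take SL $24,705. Book value $40,006.
Year 5 (final): $40,006 − $15,300 = $24,706. Book value $15,300.

$39,740; $29,805; $24,705; $24,705; $24,706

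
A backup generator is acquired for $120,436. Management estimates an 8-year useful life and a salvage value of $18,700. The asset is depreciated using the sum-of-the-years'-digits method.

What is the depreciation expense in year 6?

$8,478

Depreciable base = $120,436 − $18,700 = $101,736.
Sum of the years' digits = 8+7+6+5+4+3+2+1 = 36.
Year 1: $101,736 × 8/36 = $22,608. Book value $97,828.
Year 2: $101,736 × 7/36 = $19,782. Book value $78,046.
Year 3: $101,736 × 6/36 = $16,956. Book value $61,090.
Year 4: $101,736 × 5/36 = $14,130. Book value $46,960.
Year 5: $101,736 × 4/36 = $11,304. Book value $35,656.
Year 6: $101,736 × 3/36 = $8,478. Book value $27,178.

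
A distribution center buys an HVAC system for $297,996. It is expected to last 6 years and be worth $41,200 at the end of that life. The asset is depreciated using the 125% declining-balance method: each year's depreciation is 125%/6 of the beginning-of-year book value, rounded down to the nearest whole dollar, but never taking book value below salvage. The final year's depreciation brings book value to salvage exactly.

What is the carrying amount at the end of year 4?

$117,054

Depreciable base = $297,996 − $41,200 = $256,796.
Year 1: ⌊$297,996 × 125%/6⌋ = $62,082. Book value $235,914.
Year 2: ⌊$235,914 × 125%/6⌋ = $49,148. Book value $186,766.
Year 3: ⌊$186,766 × 125%/6⌋ = $38,909. Book value $147,857.
Year 4: ⌊$147,857 × 125%/6⌋ = $30,803. Book value $117,054.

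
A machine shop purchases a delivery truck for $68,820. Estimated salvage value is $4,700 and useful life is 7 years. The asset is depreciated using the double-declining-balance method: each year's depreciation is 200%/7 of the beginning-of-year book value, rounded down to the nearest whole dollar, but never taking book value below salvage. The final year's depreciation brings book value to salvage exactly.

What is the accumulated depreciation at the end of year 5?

Depreciable base = $68,820 − $4,700 = $64,120.
Year 1: ⌊$68,820 × 200%/7⌋ = $19,662. Book value $49,158.
Year 2: ⌊$49,158 × 200%/7⌋ = $14,045. Book value $35,113.
Year 3: ⌊$35,113 × 200%/7⌋ = $10,032. Book value $25,081.
Year 4: ⌊$25,081 × 200%/7⌋ = $7,166. Book value $17,915.
Year 5: ⌊$17,915 × 200%/7⌋ = $5,118. Book value $12,797.
Accumulated through year 5 = $68,820 − $12,797 = $56,023.

$56,023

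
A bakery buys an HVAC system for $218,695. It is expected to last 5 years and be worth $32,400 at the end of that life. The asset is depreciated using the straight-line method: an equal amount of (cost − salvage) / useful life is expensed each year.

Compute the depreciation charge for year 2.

Depreciable base = $218,695 − $32,400 = $186,295.
Annual expense = $186,295 / 5 = $37,259.

$37,259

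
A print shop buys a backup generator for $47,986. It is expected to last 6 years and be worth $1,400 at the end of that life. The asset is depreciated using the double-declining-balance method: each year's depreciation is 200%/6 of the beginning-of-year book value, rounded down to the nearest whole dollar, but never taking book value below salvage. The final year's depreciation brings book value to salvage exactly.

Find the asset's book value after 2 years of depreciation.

Depreciable base = $47,986 − $1,400 = $46,586.
Year 1: ⌊$47,986 × 200%/6⌋ = $15,995. Book value $31,991.
Year 2: ⌊$31,991 × 200%/6⌋ = $10,663. Book value $21,328.

$21,328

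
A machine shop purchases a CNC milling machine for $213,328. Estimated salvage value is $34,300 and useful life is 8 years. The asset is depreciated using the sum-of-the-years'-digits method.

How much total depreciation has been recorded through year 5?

Depreciable base = $213,328 − $34,300 = $179,028.
Sum of the years' digits = 8+7+6+5+4+3+2+1 = 36.
Year 1: $179,028 × 8/36 = $39,784. Book value $173,544.
Year 2: $179,028 × 7/36 = $34,811. Book value $138,733.
Year 3: $179,028 × 6/36 = $29,838. Book value $108,895.
Year 4: $179,028 × 5/36 = $24,865. Book value $84,030.
Year 5: $179,028 × 4/36 = $19,892. Book value $64,138.
Accumulated through year 5 = $213,328 − $64,138 = $149,190.

$149,190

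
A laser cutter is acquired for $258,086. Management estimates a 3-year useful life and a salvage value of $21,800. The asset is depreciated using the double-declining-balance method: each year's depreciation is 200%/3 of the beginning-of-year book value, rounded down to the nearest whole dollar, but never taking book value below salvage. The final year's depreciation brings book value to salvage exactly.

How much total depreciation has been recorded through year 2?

Depreciable base = $258,086 − $21,800 = $236,286.
Year 1: ⌊$258,086 × 200%/3⌋ = $172,057. Book value $86,029.
Year 2: ⌊$86,029 × 200%/3⌋ = $57,352. Book value $28,677.
Accumulated through year 2 = $258,086 − $28,677 = $229,409.

$229,409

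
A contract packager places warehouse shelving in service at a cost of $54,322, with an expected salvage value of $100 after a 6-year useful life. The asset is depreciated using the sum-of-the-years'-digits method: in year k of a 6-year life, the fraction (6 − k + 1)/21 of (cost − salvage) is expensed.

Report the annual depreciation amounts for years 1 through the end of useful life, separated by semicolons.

$15,492; $12,910; $10,328; $7,746; $5,164; $2,582

Depreciable base = $54,322 − $100 = $54,222.
Sum of the years' digits = 6+5+4+3+2+1 = 21.
Year 1: $54,222 × 6/21 = $15,492. Book value $38,830.
Year 2: $54,222 × 5/21 = $12,910. Book value $25,920.
Year 3: $54,222 × 4/21 = $10,328. Book value $15,592.
Year 4: $54,222 × 3/21 = $7,746. Book value $7,846.
Year 5: $54,222 × 2/21 = $5,164. Book value $2,682.
Year 6: $54,222 × 1/21 = $2,582. Book value $100.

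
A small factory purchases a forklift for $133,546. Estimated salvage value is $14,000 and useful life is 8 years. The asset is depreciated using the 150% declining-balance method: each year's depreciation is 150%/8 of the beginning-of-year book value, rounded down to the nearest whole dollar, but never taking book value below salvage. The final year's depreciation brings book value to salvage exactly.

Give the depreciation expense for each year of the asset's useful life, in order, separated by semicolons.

Depreciable base = $133,546 − $14,000 = $119,546.
Year 1: ⌊$133,546 × 150%/8⌋ = $25,039. Book value $108,507.
Year 2: ⌊$108,507 × 150%/8⌋ = $20,345. Book value $88,162.
Year 3: ⌊$88,162 × 150%/8⌋ = $16,530. Book value $71,632.
Year 4: ⌊$71,632 × 150%/8⌋ = $13,431. Book value $58,201.
Year 5: ⌊$58,201 × 150%/8⌋ = $10,912. Book value $47,289.
Year 6: ⌊$47,289 × 150%/8⌋ = $8,866. Book value $38,423.
Year 7: ⌊$38,423 × 150%/8⌋ = $7,204. Book value $31,219.
Year 8 (final): $31,219 − $14,000 = $17,219. Book value $14,000.

$25,039; $20,345; $16,530; $13,431; $10,912; $8,866; $7,204; $17,219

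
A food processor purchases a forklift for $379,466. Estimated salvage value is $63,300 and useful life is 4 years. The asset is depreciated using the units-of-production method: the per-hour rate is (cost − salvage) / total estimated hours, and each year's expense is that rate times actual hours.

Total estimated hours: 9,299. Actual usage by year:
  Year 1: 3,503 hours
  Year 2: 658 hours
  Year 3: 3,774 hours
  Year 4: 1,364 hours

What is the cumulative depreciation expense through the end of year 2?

Depreciable base = $379,466 − $63,300 = $316,166.
Rate = $316,166 / 9,299 hours = $34 per hour.
Year 1: 3,503 × $34 = $119,102. Book value $260,364.
Year 2: 658 × $34 = $22,372. Book value $237,992.
Accumulated through year 2 = $379,466 − $237,992 = $141,474.

$141,474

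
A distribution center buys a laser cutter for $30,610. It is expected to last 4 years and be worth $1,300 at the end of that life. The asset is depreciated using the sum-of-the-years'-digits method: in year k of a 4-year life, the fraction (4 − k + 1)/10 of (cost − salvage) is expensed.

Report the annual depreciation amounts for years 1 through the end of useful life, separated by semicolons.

$11,724; $8,793; $5,862; $2,931

Depreciable base = $30,610 − $1,300 = $29,310.
Sum of the years' digits = 4+3+2+1 = 10.
Year 1: $29,310 × 4/10 = $11,724. Book value $18,886.
Year 2: $29,310 × 3/10 = $8,793. Book value $10,093.
Year 3: $29,310 × 2/10 = $5,862. Book value $4,231.
Year 4: $29,310 × 1/10 = $2,931. Book value $1,300.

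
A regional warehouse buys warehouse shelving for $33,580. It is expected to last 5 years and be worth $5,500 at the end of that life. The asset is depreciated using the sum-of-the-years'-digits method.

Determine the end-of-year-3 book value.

$11,116

Depreciable base = $33,580 − $5,500 = $28,080.
Sum of the years' digits = 5+4+3+2+1 = 15.
Year 1: $28,080 × 5/15 = $9,360. Book value $24,220.
Year 2: $28,080 × 4/15 = $7,488. Book value $16,732.
Year 3: $28,080 × 3/15 = $5,616. Book value $11,116.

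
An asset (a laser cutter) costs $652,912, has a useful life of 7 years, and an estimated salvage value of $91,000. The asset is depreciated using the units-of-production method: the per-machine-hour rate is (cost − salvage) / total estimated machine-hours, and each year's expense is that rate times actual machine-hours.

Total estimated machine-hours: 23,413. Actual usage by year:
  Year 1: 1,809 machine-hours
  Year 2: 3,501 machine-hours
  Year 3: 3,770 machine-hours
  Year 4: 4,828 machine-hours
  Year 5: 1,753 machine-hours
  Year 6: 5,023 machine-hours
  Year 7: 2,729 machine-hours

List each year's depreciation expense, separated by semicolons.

Depreciable base = $652,912 − $91,000 = $561,912.
Rate = $561,912 / 23,413 machine-hours = $24 per machine-hour.
Year 1: 1,809 × $24 = $43,416. Book value $609,496.
Year 2: 3,501 × $24 = $84,024. Book value $525,472.
Year 3: 3,770 × $24 = $90,480. Book value $434,992.
Year 4: 4,828 × $24 = $115,872. Book value $319,120.
Year 5: 1,753 × $24 = $42,072. Book value $277,048.
Year 6: 5,023 × $24 = $120,552. Book value $156,496.
Year 7: 2,729 × $24 = $65,496. Book value $91,000.

$43,416; $84,024; $90,480; $115,872; $42,072; $120,552; $65,496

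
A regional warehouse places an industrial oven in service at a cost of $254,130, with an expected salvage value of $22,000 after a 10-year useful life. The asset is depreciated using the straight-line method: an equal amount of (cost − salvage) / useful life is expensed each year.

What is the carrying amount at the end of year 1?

Depreciable base = $254,130 − $22,000 = $232,130.
Annual expense = $232,130 / 10 = $23,213.
End of year 1: book value $230,917.

$230,917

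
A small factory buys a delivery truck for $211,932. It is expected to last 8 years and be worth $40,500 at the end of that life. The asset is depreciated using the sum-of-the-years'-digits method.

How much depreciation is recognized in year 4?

Depreciable base = $211,932 − $40,500 = $171,432.
Sum of the years' digits = 8+7+6+5+4+3+2+1 = 36.
Year 1: $171,432 × 8/36 = $38,096. Book value $173,836.
Year 2: $171,432 × 7/36 = $33,334. Book value $140,502.
Year 3: $171,432 × 6/36 = $28,572. Book value $111,930.
Year 4: $171,432 × 5/36 = $23,810. Book value $88,120.

$23,810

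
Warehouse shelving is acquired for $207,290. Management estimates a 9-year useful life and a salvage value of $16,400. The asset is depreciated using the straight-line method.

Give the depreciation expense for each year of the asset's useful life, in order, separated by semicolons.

$21,210; $21,210; $21,210; $21,210; $21,210; $21,210; $21,210; $21,210; $21,210

Depreciable base = $207,290 − $16,400 = $190,890.
Annual expense = $190,890 / 9 = $21,210.
End of year 1: book value $186,080.
End of year 2: book value $164,870.
End of year 3: book value $143,660.
End of year 4: book value $122,450.
End of year 5: book value $101,240.
End of year 6: book value $80,030.
End of year 7: book value $58,820.
End of year 8: book value $37,610.
End of year 9: book value $16,400.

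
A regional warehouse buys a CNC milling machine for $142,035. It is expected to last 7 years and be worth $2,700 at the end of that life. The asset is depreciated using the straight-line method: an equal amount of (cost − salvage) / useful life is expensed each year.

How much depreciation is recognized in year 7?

$19,905

Depreciable base = $142,035 − $2,700 = $139,335.
Annual expense = $139,335 / 7 = $19,905.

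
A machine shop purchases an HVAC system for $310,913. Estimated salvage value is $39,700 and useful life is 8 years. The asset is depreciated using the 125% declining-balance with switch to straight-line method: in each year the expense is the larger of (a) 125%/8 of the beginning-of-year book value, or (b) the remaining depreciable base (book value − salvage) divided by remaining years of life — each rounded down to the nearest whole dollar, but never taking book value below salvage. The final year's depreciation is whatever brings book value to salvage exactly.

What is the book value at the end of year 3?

Depreciable base = $310,913 − $39,700 = $271,213.
Year 1: DB = ⌊$310,913 × 125%/8⌋ = $48,580; SL = ⌊$271,213/8⌋ = $33,901 → take DB $48,580. Book value $262,333.
Year 2: DB = ⌊$262,333 × 125%/8⌋ = $40,989; SL = ⌊$222,633/7⌋ = $31,804 → take DB $40,989. Book value $221,344.
Year 3: DB = ⌊$221,344 × 125%/8⌋ = $34,585; SL = ⌊$181,644/6⌋ = $30,274 → take DB $34,585. Book value $186,759.

$186,759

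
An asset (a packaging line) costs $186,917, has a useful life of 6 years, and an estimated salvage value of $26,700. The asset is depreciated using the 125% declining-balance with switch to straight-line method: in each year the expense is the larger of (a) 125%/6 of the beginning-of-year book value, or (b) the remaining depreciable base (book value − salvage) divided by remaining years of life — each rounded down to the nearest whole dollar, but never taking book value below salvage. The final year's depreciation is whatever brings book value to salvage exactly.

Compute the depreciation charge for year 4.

$22,014

Depreciable base = $186,917 − $26,700 = $160,217.
Year 1: DB = ⌊$186,917 × 125%/6⌋ = $38,941; SL = ⌊$160,217/6⌋ = $26,702 → take DB $38,941. Book value $147,976.
Year 2: DB = ⌊$147,976 × 125%/6⌋ = $30,828; SL = ⌊$121,276/5⌋ = $24,255 → take DB $30,828. Book value $117,148.
Year 3: DB = ⌊$117,148 × 125%/6⌋ = $24,405; SL = ⌊$90,448/4⌋ = $22,612 → take DB $24,405. Book value $92,743.
Year 4: DB = ⌊$92,743 × 125%/6⌋ = $19,321; SL = ⌊$66,043/3⌋ = $22,014 → take SL $22,014. Book value $70,729.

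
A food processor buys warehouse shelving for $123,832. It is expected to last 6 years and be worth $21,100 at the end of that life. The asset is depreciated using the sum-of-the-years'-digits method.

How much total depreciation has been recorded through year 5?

$97,840

Depreciable base = $123,832 − $21,100 = $102,732.
Sum of the years' digits = 6+5+4+3+2+1 = 21.
Year 1: $102,732 × 6/21 = $29,352. Book value $94,480.
Year 2: $102,732 × 5/21 = $24,460. Book value $70,020.
Year 3: $102,732 × 4/21 = $19,568. Book value $50,452.
Year 4: $102,732 × 3/21 = $14,676. Book value $35,776.
Year 5: $102,732 × 2/21 = $9,784. Book value $25,992.
Accumulated through year 5 = $123,832 − $25,992 = $97,840.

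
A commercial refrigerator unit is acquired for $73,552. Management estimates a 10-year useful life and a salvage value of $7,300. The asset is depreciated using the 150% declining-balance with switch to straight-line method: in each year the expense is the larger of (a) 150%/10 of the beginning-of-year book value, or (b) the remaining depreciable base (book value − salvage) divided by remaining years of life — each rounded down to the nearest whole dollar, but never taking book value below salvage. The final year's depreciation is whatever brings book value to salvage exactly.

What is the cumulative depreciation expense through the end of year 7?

$51,049

Depreciable base = $73,552 − $7,300 = $66,252.
Year 1: DB = ⌊$73,552 × 150%/10⌋ = $11,032; SL = ⌊$66,252/10⌋ = $6,625 → take DB $11,032. Book value $62,520.
Year 2: DB = ⌊$62,520 × 150%/10⌋ = $9,378; SL = ⌊$55,220/9⌋ = $6,135 → take DB $9,378. Book value $53,142.
Year 3: DB = ⌊$53,142 × 150%/10⌋ = $7,971; SL = ⌊$45,842/8⌋ = $5,730 → take DB $7,971. Book value $45,171.
Year 4: DB = ⌊$45,171 × 150%/10⌋ = $6,775; SL = ⌊$37,871/7⌋ = $5,410 → take DB $6,775. Book value $38,396.
Year 5: DB = ⌊$38,396 × 150%/10⌋ = $5,759; SL = ⌊$31,096/6⌋ = $5,182 → take DB $5,759. Book value $32,637.
Year 6: DB = ⌊$32,637 × 150%/10⌋ = $4,895; SL = ⌊$25,337/5⌋ = $5,067 → take SL $5,067. Book value $27,570.
Year 7: DB = ⌊$27,570 × 150%/10⌋ = $4,135; SL = ⌊$20,270/4⌋ = $5,067 → take SL $5,067. Book value $22,503.
Accumulated through year 7 = $73,552 − $22,503 = $51,049.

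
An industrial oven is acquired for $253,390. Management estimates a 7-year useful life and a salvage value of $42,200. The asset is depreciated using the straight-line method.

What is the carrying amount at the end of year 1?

Depreciable base = $253,390 − $42,200 = $211,190.
Annual expense = $211,190 / 7 = $30,170.
End of year 1: book value $223,220.

$223,220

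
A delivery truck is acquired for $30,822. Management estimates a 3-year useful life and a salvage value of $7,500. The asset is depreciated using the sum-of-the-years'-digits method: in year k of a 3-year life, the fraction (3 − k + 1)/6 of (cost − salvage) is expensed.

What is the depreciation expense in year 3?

$3,887

Depreciable base = $30,822 − $7,500 = $23,322.
Sum of the years' digits = 3+2+1 = 6.
Year 1: $23,322 × 3/6 = $11,661. Book value $19,161.
Year 2: $23,322 × 2/6 = $7,774. Book value $11,387.
Year 3: $23,322 × 1/6 = $3,887. Book value $7,500.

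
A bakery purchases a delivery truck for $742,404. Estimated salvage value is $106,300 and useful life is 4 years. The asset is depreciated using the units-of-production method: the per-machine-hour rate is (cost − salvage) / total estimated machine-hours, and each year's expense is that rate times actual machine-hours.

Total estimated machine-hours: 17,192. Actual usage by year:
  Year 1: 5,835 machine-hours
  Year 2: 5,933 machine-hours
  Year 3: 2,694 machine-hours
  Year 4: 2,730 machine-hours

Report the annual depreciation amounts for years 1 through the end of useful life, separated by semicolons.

$215,895; $219,521; $99,678; $101,010

Depreciable base = $742,404 − $106,300 = $636,104.
Rate = $636,104 / 17,192 machine-hours = $37 per machine-hour.
Year 1: 5,835 × $37 = $215,895. Book value $526,509.
Year 2: 5,933 × $37 = $219,521. Book value $306,988.
Year 3: 2,694 × $37 = $99,678. Book value $207,310.
Year 4: 2,730 × $37 = $101,010. Book value $106,300.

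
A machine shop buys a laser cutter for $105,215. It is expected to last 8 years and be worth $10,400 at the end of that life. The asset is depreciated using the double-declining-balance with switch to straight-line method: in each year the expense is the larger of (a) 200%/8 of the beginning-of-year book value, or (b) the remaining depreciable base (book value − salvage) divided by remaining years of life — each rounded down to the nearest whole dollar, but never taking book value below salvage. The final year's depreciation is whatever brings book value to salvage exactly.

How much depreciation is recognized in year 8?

Depreciable base = $105,215 − $10,400 = $94,815.
Year 1: DB = ⌊$105,215 × 200%/8⌋ = $26,303; SL = ⌊$94,815/8⌋ = $11,851 → take DB $26,303. Book value $78,912.
Year 2: DB = ⌊$78,912 × 200%/8⌋ = $19,728; SL = ⌊$68,512/7⌋ = $9,787 → take DB $19,728. Book value $59,184.
Year 3: DB = ⌊$59,184 × 200%/8⌋ = $14,796; SL = ⌊$48,784/6⌋ = $8,130 → take DB $14,796. Book value $44,388.
Year 4: DB = ⌊$44,388 × 200%/8⌋ = $11,097; SL = ⌊$33,988/5⌋ = $6,797 → take DB $11,097. Book value $33,291.
Year 5: DB = ⌊$33,291 × 200%/8⌋ = $8,322; SL = ⌊$22,891/4⌋ = $5,722 → take DB $8,322. Book value $24,969.
Year 6: DB = ⌊$24,969 × 200%/8⌋ = $6,242; SL = ⌊$14,569/3⌋ = $4,856 → take DB $6,242. Book value $18,727.
Year 7: DB = ⌊$18,727 × 200%/8⌋ = $4,681; SL = ⌊$8,327/2⌋ = $4,163 → take DB $4,681. Book value $14,046.
Year 8 (final): $14,046 − $10,400 = $3,646. Book value $10,400.

$3,646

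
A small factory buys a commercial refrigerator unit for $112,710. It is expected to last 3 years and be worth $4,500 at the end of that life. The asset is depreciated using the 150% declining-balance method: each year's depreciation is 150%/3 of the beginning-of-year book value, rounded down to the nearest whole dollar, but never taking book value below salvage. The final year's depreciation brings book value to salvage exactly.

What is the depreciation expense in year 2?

$28,177

Depreciable base = $112,710 − $4,500 = $108,210.
Year 1: ⌊$112,710 × 150%/3⌋ = $56,355. Book value $56,355.
Year 2: ⌊$56,355 × 150%/3⌋ = $28,177. Book value $28,178.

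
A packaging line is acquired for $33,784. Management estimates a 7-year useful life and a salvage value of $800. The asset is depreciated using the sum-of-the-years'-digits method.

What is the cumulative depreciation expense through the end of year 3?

$21,204

Depreciable base = $33,784 − $800 = $32,984.
Sum of the years' digits = 7+6+5+4+3+2+1 = 28.
Year 1: $32,984 × 7/28 = $8,246. Book value $25,538.
Year 2: $32,984 × 6/28 = $7,068. Book value $18,470.
Year 3: $32,984 × 5/28 = $5,890. Book value $12,580.
Accumulated through year 3 = $33,784 − $12,580 = $21,204.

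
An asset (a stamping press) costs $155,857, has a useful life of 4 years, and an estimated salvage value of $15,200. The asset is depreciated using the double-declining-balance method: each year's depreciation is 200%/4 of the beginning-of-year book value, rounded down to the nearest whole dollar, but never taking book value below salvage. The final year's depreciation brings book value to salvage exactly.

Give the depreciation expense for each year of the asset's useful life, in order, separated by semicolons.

Depreciable base = $155,857 − $15,200 = $140,657.
Year 1: ⌊$155,857 × 200%/4⌋ = $77,928. Book value $77,929.
Year 2: ⌊$77,929 × 200%/4⌋ = $38,964. Book value $38,965.
Year 3: ⌊$38,965 × 200%/4⌋ = $19,482. Book value $19,483.
Year 4 (final): $19,483 − $15,200 = $4,283. Book value $15,200.

$77,928; $38,964; $19,482; $4,283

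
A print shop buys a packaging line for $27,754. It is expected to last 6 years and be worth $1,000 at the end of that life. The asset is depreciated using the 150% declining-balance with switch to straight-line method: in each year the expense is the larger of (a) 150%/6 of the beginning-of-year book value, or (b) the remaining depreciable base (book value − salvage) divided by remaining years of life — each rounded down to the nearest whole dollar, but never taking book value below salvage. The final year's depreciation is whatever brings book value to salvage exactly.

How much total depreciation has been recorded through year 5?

Depreciable base = $27,754 − $1,000 = $26,754.
Year 1: DB = ⌊$27,754 × 150%/6⌋ = $6,938; SL = ⌊$26,754/6⌋ = $4,459 → take DB $6,938. Book value $20,816.
Year 2: DB = ⌊$20,816 × 150%/6⌋ = $5,204; SL = ⌊$19,816/5⌋ = $3,963 → take DB $5,204. Book value $15,612.
Year 3: DB = ⌊$15,612 × 150%/6⌋ = $3,903; SL = ⌊$14,612/4⌋ = $3,653 → take DB $3,903. Book value $11,709.
Year 4: DB = ⌊$11,709 × 150%/6⌋ = $2,927; SL = ⌊$10,709/3⌋ = $3,569 → take SL $3,569. Book value $8,140.
Year 5: DB = ⌊$8,140 × 150%/6⌋ = $2,035; SL = ⌊$7,140/2⌋ = $3,570 → take SL $3,570. Book value $4,570.
Accumulated through year 5 = $27,754 − $4,570 = $23,184.

$23,184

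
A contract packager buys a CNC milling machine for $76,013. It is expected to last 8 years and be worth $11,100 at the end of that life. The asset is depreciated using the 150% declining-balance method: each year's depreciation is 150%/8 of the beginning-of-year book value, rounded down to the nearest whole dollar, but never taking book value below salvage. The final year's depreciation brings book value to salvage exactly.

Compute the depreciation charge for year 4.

Depreciable base = $76,013 − $11,100 = $64,913.
Year 1: ⌊$76,013 × 150%/8⌋ = $14,252. Book value $61,761.
Year 2: ⌊$61,761 × 150%/8⌋ = $11,580. Book value $50,181.
Year 3: ⌊$50,181 × 150%/8⌋ = $9,408. Book value $40,773.
Year 4: ⌊$40,773 × 150%/8⌋ = $7,644. Book value $33,129.

$7,644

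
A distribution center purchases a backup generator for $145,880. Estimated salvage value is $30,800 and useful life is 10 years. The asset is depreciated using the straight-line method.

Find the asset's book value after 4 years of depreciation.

Depreciable base = $145,880 − $30,800 = $115,080.
Annual expense = $115,080 / 10 = $11,508.
End of year 1: book value $134,372.
End of year 2: book value $122,864.
End of year 3: book value $111,356.
End of year 4: book value $99,848.

$99,848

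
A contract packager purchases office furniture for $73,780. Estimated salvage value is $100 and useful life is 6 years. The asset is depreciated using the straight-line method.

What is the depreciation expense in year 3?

$12,280

Depreciable base = $73,780 − $100 = $73,680.
Annual expense = $73,680 / 6 = $12,280.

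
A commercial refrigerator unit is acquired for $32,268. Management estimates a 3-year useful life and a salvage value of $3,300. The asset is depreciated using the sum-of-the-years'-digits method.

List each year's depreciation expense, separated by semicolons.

$14,484; $9,656; $4,828

Depreciable base = $32,268 − $3,300 = $28,968.
Sum of the years' digits = 3+2+1 = 6.
Year 1: $28,968 × 3/6 = $14,484. Book value $17,784.
Year 2: $28,968 × 2/6 = $9,656. Book value $8,128.
Year 3: $28,968 × 1/6 = $4,828. Book value $3,300.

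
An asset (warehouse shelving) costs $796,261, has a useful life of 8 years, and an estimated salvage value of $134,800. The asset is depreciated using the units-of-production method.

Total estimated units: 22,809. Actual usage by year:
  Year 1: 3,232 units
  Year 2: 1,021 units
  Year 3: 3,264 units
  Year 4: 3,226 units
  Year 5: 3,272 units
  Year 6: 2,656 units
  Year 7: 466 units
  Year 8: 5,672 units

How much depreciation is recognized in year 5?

$94,888

Depreciable base = $796,261 − $134,800 = $661,461.
Rate = $661,461 / 22,809 units = $29 per unit.
Year 1: 3,232 × $29 = $93,728. Book value $702,533.
Year 2: 1,021 × $29 = $29,609. Book value $672,924.
Year 3: 3,264 × $29 = $94,656. Book value $578,268.
Year 4: 3,226 × $29 = $93,554. Book value $484,714.
Year 5: 3,272 × $29 = $94,888. Book value $389,826.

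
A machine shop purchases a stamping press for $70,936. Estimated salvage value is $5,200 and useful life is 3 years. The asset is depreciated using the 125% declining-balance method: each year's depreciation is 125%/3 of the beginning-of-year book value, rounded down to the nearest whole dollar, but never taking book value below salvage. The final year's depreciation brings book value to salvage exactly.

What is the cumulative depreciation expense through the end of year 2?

Depreciable base = $70,936 − $5,200 = $65,736.
Year 1: ⌊$70,936 × 125%/3⌋ = $29,556. Book value $41,380.
Year 2: ⌊$41,380 × 125%/3⌋ = $17,241. Book value $24,139.
Accumulated through year 2 = $70,936 − $24,139 = $46,797.

$46,797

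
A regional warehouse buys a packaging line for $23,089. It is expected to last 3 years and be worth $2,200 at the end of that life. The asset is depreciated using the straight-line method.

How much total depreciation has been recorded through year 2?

$13,926

Depreciable base = $23,089 − $2,200 = $20,889.
Annual expense = $20,889 / 3 = $6,963.
End of year 1: book value $16,126.
End of year 2: book value $9,163.
Accumulated through year 2 = $23,089 − $9,163 = $13,926.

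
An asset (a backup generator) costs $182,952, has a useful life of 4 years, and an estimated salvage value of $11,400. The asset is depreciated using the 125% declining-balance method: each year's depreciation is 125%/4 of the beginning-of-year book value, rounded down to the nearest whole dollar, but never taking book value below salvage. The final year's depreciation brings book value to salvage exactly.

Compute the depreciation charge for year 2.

$39,306

Depreciable base = $182,952 − $11,400 = $171,552.
Year 1: ⌊$182,952 × 125%/4⌋ = $57,172. Book value $125,780.
Year 2: ⌊$125,780 × 125%/4⌋ = $39,306. Book value $86,474.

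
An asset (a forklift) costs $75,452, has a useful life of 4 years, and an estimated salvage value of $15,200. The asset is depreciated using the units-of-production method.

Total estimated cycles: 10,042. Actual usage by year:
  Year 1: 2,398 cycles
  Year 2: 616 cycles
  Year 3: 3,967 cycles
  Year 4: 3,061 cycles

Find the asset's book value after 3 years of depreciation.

Depreciable base = $75,452 − $15,200 = $60,252.
Rate = $60,252 / 10,042 cycles = $6 per cycle.
Year 1: 2,398 × $6 = $14,388. Book value $61,064.
Year 2: 616 × $6 = $3,696. Book value $57,368.
Year 3: 3,967 × $6 = $23,802. Book value $33,566.

$33,566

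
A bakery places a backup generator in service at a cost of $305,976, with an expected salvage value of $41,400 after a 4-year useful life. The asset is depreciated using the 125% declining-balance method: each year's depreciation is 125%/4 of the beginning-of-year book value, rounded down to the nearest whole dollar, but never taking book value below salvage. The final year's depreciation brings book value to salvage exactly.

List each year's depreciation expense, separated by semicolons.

$95,617; $65,737; $45,194; $58,028

Depreciable base = $305,976 − $41,400 = $264,576.
Year 1: ⌊$305,976 × 125%/4⌋ = $95,617. Book value $210,359.
Year 2: ⌊$210,359 × 125%/4⌋ = $65,737. Book value $144,622.
Year 3: ⌊$144,622 × 125%/4⌋ = $45,194. Book value $99,428.
Year 4 (final): $99,428 − $41,400 = $58,028. Book value $41,400.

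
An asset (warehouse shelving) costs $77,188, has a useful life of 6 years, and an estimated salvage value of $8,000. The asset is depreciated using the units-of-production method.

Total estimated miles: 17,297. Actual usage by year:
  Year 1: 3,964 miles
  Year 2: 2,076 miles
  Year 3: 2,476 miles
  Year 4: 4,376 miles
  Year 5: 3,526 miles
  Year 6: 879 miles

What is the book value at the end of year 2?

Depreciable base = $77,188 − $8,000 = $69,188.
Rate = $69,188 / 17,297 miles = $4 per mile.
Year 1: 3,964 × $4 = $15,856. Book value $61,332.
Year 2: 2,076 × $4 = $8,304. Book value $53,028.

$53,028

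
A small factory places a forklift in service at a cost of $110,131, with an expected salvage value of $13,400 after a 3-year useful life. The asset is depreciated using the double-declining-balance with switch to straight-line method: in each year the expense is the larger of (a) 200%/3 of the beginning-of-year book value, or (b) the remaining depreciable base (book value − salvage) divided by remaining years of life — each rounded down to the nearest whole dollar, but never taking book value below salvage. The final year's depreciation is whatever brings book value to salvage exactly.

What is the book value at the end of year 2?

$13,400

Depreciable base = $110,131 − $13,400 = $96,731.
Year 1: DB = ⌊$110,131 × 200%/3⌋ = $73,420; SL = ⌊$96,731/3⌋ = $32,243 → take DB $73,420. Book value $36,711.
Year 2: DB = ⌊$36,711 × 200%/3⌋ = $24,474; SL = ⌊$23,311/2⌋ = $11,655 → take DB $24,474, capped at $23,311. Book value $13,400.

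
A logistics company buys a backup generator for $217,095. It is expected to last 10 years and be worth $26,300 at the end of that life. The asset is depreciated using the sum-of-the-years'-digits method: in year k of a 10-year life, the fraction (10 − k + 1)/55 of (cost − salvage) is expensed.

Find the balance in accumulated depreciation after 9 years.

$187,326

Depreciable base = $217,095 − $26,300 = $190,795.
Sum of the years' digits = 10+9+8+7+6+5+4+3+2+1 = 55.
Year 1: $190,795 × 10/55 = $34,690. Book value $182,405.
Year 2: $190,795 × 9/55 = $31,221. Book value $151,184.
Year 3: $190,795 × 8/55 = $27,752. Book value $123,432.
Year 4: $190,795 × 7/55 = $24,283. Book value $99,149.
Year 5: $190,795 × 6/55 = $20,814. Book value $78,335.
Year 6: $190,795 × 5/55 = $17,345. Book value $60,990.
Year 7: $190,795 × 4/55 = $13,876. Book value $47,114.
Year 8: $190,795 × 3/55 = $10,407. Book value $36,707.
Year 9: $190,795 × 2/55 = $6,938. Book value $29,769.
Accumulated through year 9 = $217,095 − $29,769 = $187,326.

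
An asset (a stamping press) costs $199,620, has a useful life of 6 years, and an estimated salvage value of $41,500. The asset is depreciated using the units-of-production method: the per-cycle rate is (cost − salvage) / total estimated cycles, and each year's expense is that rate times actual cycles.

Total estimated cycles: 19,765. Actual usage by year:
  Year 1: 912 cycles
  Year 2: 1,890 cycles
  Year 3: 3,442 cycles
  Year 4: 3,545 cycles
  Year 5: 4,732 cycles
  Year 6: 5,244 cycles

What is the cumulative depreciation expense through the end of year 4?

$78,312

Depreciable base = $199,620 − $41,500 = $158,120.
Rate = $158,120 / 19,765 cycles = $8 per cycle.
Year 1: 912 × $8 = $7,296. Book value $192,324.
Year 2: 1,890 × $8 = $15,120. Book value $177,204.
Year 3: 3,442 × $8 = $27,536. Book value $149,668.
Year 4: 3,545 × $8 = $28,360. Book value $121,308.
Accumulated through year 4 = $199,620 − $121,308 = $78,312.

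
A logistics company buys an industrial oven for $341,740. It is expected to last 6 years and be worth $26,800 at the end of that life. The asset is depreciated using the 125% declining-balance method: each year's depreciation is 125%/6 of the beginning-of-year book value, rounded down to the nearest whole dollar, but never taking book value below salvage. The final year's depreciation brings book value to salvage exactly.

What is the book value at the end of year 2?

$214,182

Depreciable base = $341,740 − $26,800 = $314,940.
Year 1: ⌊$341,740 × 125%/6⌋ = $71,195. Book value $270,545.
Year 2: ⌊$270,545 × 125%/6⌋ = $56,363. Book value $214,182.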